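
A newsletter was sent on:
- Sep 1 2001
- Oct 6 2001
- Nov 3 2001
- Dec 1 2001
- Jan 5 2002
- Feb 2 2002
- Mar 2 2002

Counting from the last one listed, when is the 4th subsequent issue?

Gaps: 35, 28, 28, 35, 28, 28 days — a mix of 28 and 35. Every date is a Saturday.
Each is the 1st Saturday of its month.
1st Saturday of April 2002: Apr 6 2002.
1st Saturday of May 2002: May 4 2002.
June 2002 — 1st Saturday is Jun 1 2002.
July 2002 — 1st Saturday is Jul 6 2002.

Jul 6 2002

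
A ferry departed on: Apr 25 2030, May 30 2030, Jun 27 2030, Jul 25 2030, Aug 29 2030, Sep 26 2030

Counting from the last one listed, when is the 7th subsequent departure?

All Thursdays; the gaps (35, 28, 28, 35, 28) vary with month length.
This is the last Thursday of each month.
Last Thursday of October 2030: Oct 31 2030.
Last Thursday of November 2030: Nov 28 2030.
December 2030 ends with Thursday Dec 26 2030.
Last Thursday of January 2031: Jan 30 2031.
February 2031 ends with Thursday Feb 27 2031.
Last Thursday of March 2031: Mar 27 2031.
Last Thursday of April 2031: Apr 24 2031.

Apr 24 2031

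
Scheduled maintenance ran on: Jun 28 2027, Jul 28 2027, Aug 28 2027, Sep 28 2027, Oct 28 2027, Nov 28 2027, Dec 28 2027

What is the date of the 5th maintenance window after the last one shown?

May 28 2028

Each date is the 28th; the gaps (30, 31, 31, 30, 31, 30) track the month lengths.
The rule is the 28th of each month.
January 2028: Jan 28 2028.
February 2028: Feb 28 2028.
Next: March 2028 → Mar 28 2028.
Next: April 2028 → Apr 28 2028.
May 2028: May 28 2028.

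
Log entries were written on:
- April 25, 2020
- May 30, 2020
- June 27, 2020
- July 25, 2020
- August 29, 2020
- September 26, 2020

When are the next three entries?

October 31, 2020; November 28, 2020; December 26, 2020

All Saturdays; the gaps (35, 28, 28, 35, 28) vary with month length.
This is the last Saturday of each month.
Last Saturday of October 2020: October 31, 2020.
Last Saturday of November 2020: November 28, 2020.
December 2020 ends with Saturday December 26, 2020.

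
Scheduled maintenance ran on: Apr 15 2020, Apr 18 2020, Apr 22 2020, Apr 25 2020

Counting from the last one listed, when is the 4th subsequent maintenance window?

Gaps: 3, 4, 3 days — not constant, but cyclic with period 2.
The events fall on every Wednesday and Saturday.
The following Wednesday is Apr 29 2020.
The following Saturday is May 2 2020.
The following Wednesday is May 6 2020.
The following Saturday is May 9 2020.

May 9 2020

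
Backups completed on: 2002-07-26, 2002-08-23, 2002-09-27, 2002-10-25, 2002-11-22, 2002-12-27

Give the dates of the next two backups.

These are Fridays at 28- or 35-day spacing (28, 35, 28, 28, 35).
The pattern: 4th Friday of the month.
January 2003 — 4th Friday is 2003-01-24.
February 2003 — 4th Friday is 2003-02-28.

2003-01-24, 2003-02-28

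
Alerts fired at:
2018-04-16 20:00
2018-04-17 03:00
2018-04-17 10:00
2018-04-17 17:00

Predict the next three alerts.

2018-04-18 00:00, 2018-04-18 07:00, 2018-04-18 14:00

Gaps: 7, 7, 7 hours — each event is 7 hours after the previous one.
2018-04-17 17:00 + 7 h = 2018-04-18 00:00.
2018-04-18 00:00 + 7 h = 2018-04-18 07:00.
2018-04-18 07:00 + 7 h = 2018-04-18 14:00.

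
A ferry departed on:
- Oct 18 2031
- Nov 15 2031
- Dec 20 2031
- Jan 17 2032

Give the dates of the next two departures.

Feb 21 2032, Mar 20 2032

These are Saturdays at 28- or 35-day spacing (28, 35, 28).
The pattern: 3rd Saturday of the month.
3rd Saturday of February 2032: Feb 21 2032.
3rd Saturday of March 2032: Mar 20 2032.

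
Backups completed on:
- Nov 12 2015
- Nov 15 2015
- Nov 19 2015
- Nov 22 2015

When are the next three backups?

The gap pattern 3, 4, 3 repeats every 2 events.
These are the Thursdays and Sundays of each week.
The following Thursday is Nov 26 2015.
Next Sunday: Nov 29 2015.
Next Thursday: Dec 3 2015.

Nov 26 2015, Nov 29 2015, Dec 3 2015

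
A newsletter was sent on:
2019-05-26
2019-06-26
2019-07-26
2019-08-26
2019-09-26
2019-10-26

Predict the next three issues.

The day-of-month is always 26 (31, 30, 31, 31, 30 days between events).
So this recurs on the 26th of each month.
Next: November 2019 → 2019-11-26.
Next: December 2019 → 2019-12-26.
January 2020: 2020-01-26.

2019-11-26, 2019-12-26, 2020-01-26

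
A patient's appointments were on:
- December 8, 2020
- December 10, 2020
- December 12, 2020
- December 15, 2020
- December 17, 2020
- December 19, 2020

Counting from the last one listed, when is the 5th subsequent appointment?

Every event lands on a Tuesday or Thursday or Saturday (gaps cycle 2, 2, 3, 2, 2).
So the schedule is: every Tuesday, Thursday and Saturday.
The following Tuesday is December 22, 2020.
Next Thursday: December 24, 2020.
The following Saturday is December 26, 2020.
The following Tuesday is December 29, 2020.
Next Thursday: December 31, 2020.

December 31, 2020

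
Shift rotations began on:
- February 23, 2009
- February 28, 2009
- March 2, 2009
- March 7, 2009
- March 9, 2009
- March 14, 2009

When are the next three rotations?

March 16, 2009; March 21, 2009; March 23, 2009

Gaps: 5, 2, 5, 2, 5 days — not constant, but cyclic with period 2.
The events fall on every Monday and Saturday.
The following Monday is March 16, 2009.
The following Saturday is March 21, 2009.
Next Monday: March 23, 2009.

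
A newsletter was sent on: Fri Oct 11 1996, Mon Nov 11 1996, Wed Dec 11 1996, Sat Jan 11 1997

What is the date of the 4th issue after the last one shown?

Gaps: 31, 30, 31 days — not constant. Every event is on the 11th of the month.
Pattern: the 11th of each month.
Next: February 1997 → Tue Feb 11 1997.
March 1997: Tue Mar 11 1997.
Next: April 1997 → Fri Apr 11 1997.
May 1997: Sun May 11 1997.

Sun May 11 1997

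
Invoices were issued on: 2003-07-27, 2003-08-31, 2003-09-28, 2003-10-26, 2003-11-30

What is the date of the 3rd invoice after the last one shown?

2004-02-29

Every date is a Sunday; gaps 35, 28, 28, 35 days.
Each is the last Sunday of its month (at least one falls on the 29th or later, ruling out '4th Sunday').
Last Sunday of December 2003: 2003-12-28.
January 2004 ends with Sunday 2004-01-25.
February 2004 ends with Sunday 2004-02-29.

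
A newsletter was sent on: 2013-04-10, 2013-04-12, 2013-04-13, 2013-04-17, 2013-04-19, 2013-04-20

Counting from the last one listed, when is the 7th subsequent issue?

Gaps: 2, 1, 4, 2, 1 days — not constant, but cyclic with period 3.
The events fall on every Wednesday, Friday and Saturday.
Next Wednesday: 2013-04-24.
The following Friday is 2013-04-26.
Next Saturday: 2013-04-27.
The following Wednesday is 2013-05-01.
The following Friday is 2013-05-03.
The following Saturday is 2013-05-04.
The following Wednesday is 2013-05-08.

2013-05-08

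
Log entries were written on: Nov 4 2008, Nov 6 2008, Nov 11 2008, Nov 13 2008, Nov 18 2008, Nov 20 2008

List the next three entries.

The gap pattern 2, 5, 2, 5, 2 repeats every 2 events.
These are the Tuesdays and Thursdays of each week.
The following Tuesday is Nov 25 2008.
Next Thursday: Nov 27 2008.
The following Tuesday is Dec 2 2008.

Nov 25 2008, Nov 27 2008, Dec 2 2008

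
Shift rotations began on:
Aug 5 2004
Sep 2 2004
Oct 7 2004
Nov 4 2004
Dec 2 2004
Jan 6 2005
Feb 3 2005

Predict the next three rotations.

Gaps: 28, 35, 28, 28, 35, 28 days — a mix of 28 and 35. Every date is a Thursday.
Each is the 1st Thursday of its month.
March 2005 — 1st Thursday is Mar 3 2005.
1st Thursday of April 2005: Apr 7 2005.
1st Thursday of May 2005: May 5 2005.

Mar 3 2005, Apr 7 2005, May 5 2005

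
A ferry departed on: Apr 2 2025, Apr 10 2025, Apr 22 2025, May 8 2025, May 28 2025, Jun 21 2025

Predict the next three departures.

Jul 19 2025, Aug 20 2025, Sep 25 2025

Intervals are 8, 12, 16, 20, 24 days — an arithmetic progression with common difference 4.
Next gap: 28 days. Jun 21 2025 + 28 days = Jul 19 2025.
Next gap: 32 days. Jul 19 2025 + 32 days = Aug 20 2025.
Next gap: 36 days. Aug 20 2025 + 36 days = Sep 25 2025.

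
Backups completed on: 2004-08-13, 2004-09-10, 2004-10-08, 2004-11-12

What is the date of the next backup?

2004-12-10

All dates are Fridays, 28, 28, 35 days apart.
Specifically, the 2nd Friday of each month.
2nd Friday of December 2004: 2004-12-10.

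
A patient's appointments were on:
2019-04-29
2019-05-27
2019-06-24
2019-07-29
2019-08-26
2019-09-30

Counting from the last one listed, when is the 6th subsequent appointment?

2020-03-30

All Mondays; the gaps (28, 28, 35, 28, 35) vary with month length.
This is the last Monday of each month.
October 2019 ends with Monday 2019-10-28.
November 2019 ends with Monday 2019-11-25.
Last Monday of December 2019: 2019-12-30.
Last Monday of January 2020: 2020-01-27.
February 2020 ends with Monday 2020-02-24.
Last Monday of March 2020: 2020-03-30.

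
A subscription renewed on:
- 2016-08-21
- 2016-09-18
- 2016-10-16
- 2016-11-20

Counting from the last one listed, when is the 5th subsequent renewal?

Gaps: 28, 28, 35 days — a mix of 28 and 35. Every date is a Sunday.
Each is the 3rd Sunday of its month.
December 2016 — 3rd Sunday is 2016-12-18.
3rd Sunday of January 2017: 2017-01-15.
February 2017 — 3rd Sunday is 2017-02-19.
3rd Sunday of March 2017: 2017-03-19.
April 2017 — 3rd Sunday is 2017-04-16.

2017-04-16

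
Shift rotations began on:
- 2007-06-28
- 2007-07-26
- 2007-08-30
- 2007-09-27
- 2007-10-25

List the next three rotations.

2007-11-29, 2007-12-27, 2008-01-31

These are Thursdays with 28, 35, 28, 28-day gaps.
Each is the final Thursday of its month — 2007-08-30 is past the 28th, so '4th Thursday' doesn't fit.
November 2007 ends with Thursday 2007-11-29.
Last Thursday of December 2007: 2007-12-27.
January 2008 ends with Thursday 2008-01-31.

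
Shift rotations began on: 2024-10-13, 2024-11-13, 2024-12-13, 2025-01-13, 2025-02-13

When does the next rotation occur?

2025-03-13

The day-of-month is always 13 (31, 30, 31, 31 days between events).
So this recurs on the 13th of each month.
Next: March 2025 → 2025-03-13.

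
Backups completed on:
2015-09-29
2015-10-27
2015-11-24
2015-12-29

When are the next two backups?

2016-01-26, 2016-02-23

All Tuesdays; the gaps (28, 28, 35) vary with month length.
This is the last Tuesday of each month.
January 2016 ends with Tuesday 2016-01-26.
Last Tuesday of February 2016: 2016-02-23.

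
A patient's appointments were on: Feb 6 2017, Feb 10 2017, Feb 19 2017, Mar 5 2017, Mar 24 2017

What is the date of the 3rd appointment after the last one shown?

The spacing grows by 5 each time: 4, 9, 14, 19 days.
Next gap: 24 days. Mar 24 2017 + 24 days = Apr 17 2017.
Next gap: 29 days. Apr 17 2017 + 29 days = May 16 2017.
Next gap: 34 days. May 16 2017 + 34 days = Jun 19 2017.

Jun 19 2017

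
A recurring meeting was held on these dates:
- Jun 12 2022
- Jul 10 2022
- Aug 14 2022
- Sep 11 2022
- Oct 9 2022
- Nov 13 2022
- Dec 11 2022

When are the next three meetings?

Jan 8 2023, Feb 12 2023, Mar 12 2023

All dates are Sundays, 28, 35, 28, 28, 35, 28 days apart.
Specifically, the 2nd Sunday of each month.
January 2023 — 2nd Sunday is Jan 8 2023.
2nd Sunday of February 2023: Feb 12 2023.
2nd Sunday of March 2023: Mar 12 2023.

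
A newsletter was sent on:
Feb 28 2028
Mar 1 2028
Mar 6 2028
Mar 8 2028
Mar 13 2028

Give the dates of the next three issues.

Gaps: 2, 5, 2, 5 days — not constant, but cyclic with period 2.
The events fall on every Monday and Wednesday.
The following Wednesday is Mar 15 2028.
The following Monday is Mar 20 2028.
Next Wednesday: Mar 22 2028.

Mar 15 2028, Mar 20 2028, Mar 22 2028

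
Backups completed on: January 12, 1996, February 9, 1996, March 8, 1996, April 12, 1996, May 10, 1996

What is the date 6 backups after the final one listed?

November 8, 1996

Gaps: 28, 28, 35, 28 days — a mix of 28 and 35. Every date is a Friday.
Each is the 2nd Friday of its month.
June 1996 — 2nd Friday is June 14, 1996.
July 1996 — 2nd Friday is July 12, 1996.
August 1996 — 2nd Friday is August 9, 1996.
September 1996 — 2nd Friday is September 13, 1996.
October 1996 — 2nd Friday is October 11, 1996.
November 1996 — 2nd Friday is November 8, 1996.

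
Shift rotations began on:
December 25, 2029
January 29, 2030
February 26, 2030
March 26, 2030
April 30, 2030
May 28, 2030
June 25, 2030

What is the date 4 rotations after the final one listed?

These are Tuesdays with 35, 28, 28, 35, 28, 28-day gaps.
Each is the final Tuesday of its month — January 29, 2030 is past the 28th, so '4th Tuesday' doesn't fit.
Last Tuesday of July 2030: July 30, 2030.
August 2030 ends with Tuesday August 27, 2030.
September 2030 ends with Tuesday September 24, 2030.
Last Tuesday of October 2030: October 29, 2030.

October 29, 2030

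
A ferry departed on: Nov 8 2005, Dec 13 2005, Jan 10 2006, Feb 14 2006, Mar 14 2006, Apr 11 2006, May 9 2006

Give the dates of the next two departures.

Jun 13 2006, Jul 11 2006

Gaps: 35, 28, 35, 28, 28, 28 days — a mix of 28 and 35. Every date is a Tuesday.
Each is the 2nd Tuesday of its month.
June 2006 — 2nd Tuesday is Jun 13 2006.
2nd Tuesday of July 2006: Jul 11 2006.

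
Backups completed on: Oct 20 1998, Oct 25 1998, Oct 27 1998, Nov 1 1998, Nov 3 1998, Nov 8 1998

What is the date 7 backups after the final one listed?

The gap pattern 5, 2, 5, 2, 5 repeats every 2 events.
These are the Tuesdays and Sundays of each week.
The following Tuesday is Nov 10 1998.
The following Sunday is Nov 15 1998.
Next Tuesday: Nov 17 1998.
Next Sunday: Nov 22 1998.
The following Tuesday is Nov 24 1998.
The following Sunday is Nov 29 1998.
The following Tuesday is Dec 1 1998.

Dec 1 1998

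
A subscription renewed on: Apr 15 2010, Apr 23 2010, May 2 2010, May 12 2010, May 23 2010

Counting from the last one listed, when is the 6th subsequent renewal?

Aug 18 2010

The spacing grows by 1 each time: 8, 9, 10, 11 days.
Next gap: 12 days. May 23 2010 + 12 days = Jun 4 2010.
Next gap: 13 days. Jun 4 2010 + 13 days = Jun 17 2010.
Next gap: 14 days. Jun 17 2010 + 14 days = Jul 1 2010.
Next gap: 15 days. Jul 1 2010 + 15 days = Jul 16 2010.
Next gap: 16 days. Jul 16 2010 + 16 days = Aug 1 2010.
Next gap: 17 days. Aug 1 2010 + 17 days = Aug 18 2010.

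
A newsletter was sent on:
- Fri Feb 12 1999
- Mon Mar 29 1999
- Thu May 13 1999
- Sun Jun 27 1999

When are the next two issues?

Gaps between consecutive events: 45, 45, 45 days — a constant 45-day interval.
Sun Jun 27 1999 + 45 days = Wed Aug 11 1999.
Wed Aug 11 1999 + 45 days = Sat Sep 25 1999.

Wed Aug 11 1999, Sat Sep 25 1999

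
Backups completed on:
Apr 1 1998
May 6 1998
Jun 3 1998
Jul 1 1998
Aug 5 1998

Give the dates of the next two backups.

All dates are Wednesdays, 35, 28, 28, 35 days apart.
Specifically, the 1st Wednesday of each month.
1st Wednesday of September 1998: Sep 2 1998.
1st Wednesday of October 1998: Oct 7 1998.

Sep 2 1998, Oct 7 1998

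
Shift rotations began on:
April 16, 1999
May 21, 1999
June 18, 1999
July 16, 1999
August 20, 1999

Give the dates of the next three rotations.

Gaps: 35, 28, 28, 35 days — a mix of 28 and 35. Every date is a Friday.
Each is the 3rd Friday of its month.
September 1999 — 3rd Friday is September 17, 1999.
3rd Friday of October 1999: October 15, 1999.
3rd Friday of November 1999: November 19, 1999.

September 17, 1999; October 15, 1999; November 19, 1999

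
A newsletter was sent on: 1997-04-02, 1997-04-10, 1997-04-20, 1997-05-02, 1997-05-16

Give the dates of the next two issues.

1997-06-01, 1997-06-19

Intervals are 8, 10, 12, 14 days — an arithmetic progression with common difference 2.
Next gap: 16 days. 1997-05-16 + 16 days = 1997-06-01.
Next gap: 18 days. 1997-06-01 + 18 days = 1997-06-19.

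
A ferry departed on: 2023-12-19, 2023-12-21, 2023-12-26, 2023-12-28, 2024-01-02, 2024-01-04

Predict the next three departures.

2024-01-09, 2024-01-11, 2024-01-16

Every event lands on a Tuesday or Thursday (gaps cycle 2, 5, 2, 5, 2).
So the schedule is: every Tuesday and Thursday.
Next Tuesday: 2024-01-09.
Next Thursday: 2024-01-11.
The following Tuesday is 2024-01-16.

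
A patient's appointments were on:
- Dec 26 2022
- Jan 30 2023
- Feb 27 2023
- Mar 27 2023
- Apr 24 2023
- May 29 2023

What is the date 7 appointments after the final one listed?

All Mondays; the gaps (35, 28, 28, 28, 35) vary with month length.
This is the last Monday of each month.
June 2023 ends with Monday Jun 26 2023.
July 2023 ends with Monday Jul 31 2023.
Last Monday of August 2023: Aug 28 2023.
September 2023 ends with Monday Sep 25 2023.
October 2023 ends with Monday Oct 30 2023.
November 2023 ends with Monday Nov 27 2023.
December 2023 ends with Monday Dec 25 2023.

Dec 25 2023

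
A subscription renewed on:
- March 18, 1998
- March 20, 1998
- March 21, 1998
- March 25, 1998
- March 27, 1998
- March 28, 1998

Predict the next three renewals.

April 1, 1998; April 3, 1998; April 4, 1998

Gaps: 2, 1, 4, 2, 1 days — not constant, but cyclic with period 3.
The events fall on every Wednesday, Friday and Saturday.
Next Wednesday: April 1, 1998.
The following Friday is April 3, 1998.
The following Saturday is April 4, 1998.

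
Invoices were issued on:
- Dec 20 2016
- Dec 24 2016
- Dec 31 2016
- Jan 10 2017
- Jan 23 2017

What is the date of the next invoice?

Feb 8 2017

The spacing grows by 3 each time: 4, 7, 10, 13 days.
Next gap: 16 days. Jan 23 2017 + 16 days = Feb 8 2017.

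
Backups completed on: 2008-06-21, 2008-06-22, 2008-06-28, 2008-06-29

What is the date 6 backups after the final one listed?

2008-07-20

Every event lands on a Saturday or Sunday (gaps cycle 1, 6, 1).
So the schedule is: every Saturday and Sunday.
Next Saturday: 2008-07-05.
Next Sunday: 2008-07-06.
The following Saturday is 2008-07-12.
The following Sunday is 2008-07-13.
The following Saturday is 2008-07-19.
Next Sunday: 2008-07-20.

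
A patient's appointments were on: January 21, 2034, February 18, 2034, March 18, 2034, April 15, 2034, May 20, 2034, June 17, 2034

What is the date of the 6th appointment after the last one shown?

All dates are Saturdays, 28, 28, 28, 35, 28 days apart.
Specifically, the 3rd Saturday of each month.
July 2034 — 3rd Saturday is July 15, 2034.
August 2034 — 3rd Saturday is August 19, 2034.
September 2034 — 3rd Saturday is September 16, 2034.
October 2034 — 3rd Saturday is October 21, 2034.
November 2034 — 3rd Saturday is November 18, 2034.
December 2034 — 3rd Saturday is December 16, 2034.

December 16, 2034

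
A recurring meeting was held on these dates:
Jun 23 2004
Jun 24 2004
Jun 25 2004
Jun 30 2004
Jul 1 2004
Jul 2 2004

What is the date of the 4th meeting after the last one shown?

Jul 14 2004

Every event lands on a Wednesday or Thursday or Friday (gaps cycle 1, 1, 5, 1, 1).
So the schedule is: every Wednesday, Thursday and Friday.
The following Wednesday is Jul 7 2004.
Next Thursday: Jul 8 2004.
Next Friday: Jul 9 2004.
The following Wednesday is Jul 14 2004.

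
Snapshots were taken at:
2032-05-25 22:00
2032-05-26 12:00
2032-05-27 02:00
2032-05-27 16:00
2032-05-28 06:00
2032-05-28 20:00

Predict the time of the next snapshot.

Gaps: 14, 14, 14, 14, 14 hours — each event is 14 hours after the previous one.
2032-05-28 20:00 + 14 h = 2032-05-29 10:00.

2032-05-29 10:00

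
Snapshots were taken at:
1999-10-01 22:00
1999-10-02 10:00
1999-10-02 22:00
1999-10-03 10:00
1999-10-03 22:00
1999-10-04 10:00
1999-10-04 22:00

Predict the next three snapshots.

Spacing: 12, 12, 12, 12, 12, 12 h — constant 12 h.
1999-10-04 22:00 + 12 h = 1999-10-05 10:00.
1999-10-05 10:00 + 12 h = 1999-10-05 22:00.
1999-10-05 22:00 + 12 h = 1999-10-06 10:00.

1999-10-05 10:00, 1999-10-05 22:00, 1999-10-06 10:00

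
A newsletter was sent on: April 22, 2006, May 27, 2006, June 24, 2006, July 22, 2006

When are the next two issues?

Gaps: 35, 28, 28 days — a mix of 28 and 35. Every date is a Saturday.
Each is the 4th Saturday of its month.
4th Saturday of August 2006: August 26, 2006.
September 2006 — 4th Saturday is September 23, 2006.

August 26, 2006; September 23, 2006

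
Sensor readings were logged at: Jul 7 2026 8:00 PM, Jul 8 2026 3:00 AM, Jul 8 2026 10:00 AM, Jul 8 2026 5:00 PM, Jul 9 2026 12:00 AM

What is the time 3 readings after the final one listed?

Spacing: 7, 7, 7, 7 h — constant 7 h.
Jul 9 2026 12:00 AM + 7 h = Jul 9 2026 7:00 AM.
Jul 9 2026 7:00 AM + 7 h = Jul 9 2026 2:00 PM.
Jul 9 2026 2:00 PM + 7 h = Jul 9 2026 9:00 PM.

Jul 9 2026 9:00 PM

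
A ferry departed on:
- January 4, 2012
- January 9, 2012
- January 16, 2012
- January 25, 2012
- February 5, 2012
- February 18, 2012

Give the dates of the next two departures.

March 4, 2012; March 21, 2012

Intervals are 5, 7, 9, 11, 13 days — an arithmetic progression with common difference 2.
Next gap: 15 days. February 18, 2012 + 15 days = March 4, 2012.
Next gap: 17 days. March 4, 2012 + 17 days = March 21, 2012.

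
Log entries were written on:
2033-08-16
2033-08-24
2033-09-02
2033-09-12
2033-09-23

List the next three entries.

2033-10-05, 2033-10-18, 2033-11-01

Intervals are 8, 9, 10, 11 days — an arithmetic progression with common difference 1.
Next gap: 12 days. 2033-09-23 + 12 days = 2033-10-05.
Next gap: 13 days. 2033-10-05 + 13 days = 2033-10-18.
Next gap: 14 days. 2033-10-18 + 14 days = 2033-11-01.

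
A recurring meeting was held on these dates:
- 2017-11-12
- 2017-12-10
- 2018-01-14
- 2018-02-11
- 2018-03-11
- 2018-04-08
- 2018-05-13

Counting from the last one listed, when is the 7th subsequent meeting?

Gaps: 28, 35, 28, 28, 28, 35 days — a mix of 28 and 35. Every date is a Sunday.
Each is the 2nd Sunday of its month.
June 2018 — 2nd Sunday is 2018-06-10.
2nd Sunday of July 2018: 2018-07-08.
2nd Sunday of August 2018: 2018-08-12.
September 2018 — 2nd Sunday is 2018-09-09.
2nd Sunday of October 2018: 2018-10-14.
2nd Sunday of November 2018: 2018-11-11.
2nd Sunday of December 2018: 2018-12-09.

2018-12-09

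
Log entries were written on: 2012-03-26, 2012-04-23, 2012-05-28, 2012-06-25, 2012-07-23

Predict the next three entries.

All dates are Mondays, 28, 35, 28, 28 days apart.
Specifically, the 4th Monday of each month.
4th Monday of August 2012: 2012-08-27.
September 2012 — 4th Monday is 2012-09-24.
October 2012 — 4th Monday is 2012-10-22.

2012-08-27, 2012-09-24, 2012-10-22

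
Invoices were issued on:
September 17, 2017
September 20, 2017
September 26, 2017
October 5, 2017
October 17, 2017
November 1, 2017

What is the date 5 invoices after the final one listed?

March 1, 2018

Gaps: 3, 6, 9, 12, 15 days — each gap is 3 larger than the previous one.
Next gap: 18 days. November 1, 2017 + 18 days = November 19, 2017.
Next gap: 21 days. November 19, 2017 + 21 days = December 10, 2017.
Next gap: 24 days. December 10, 2017 + 24 days = January 3, 2018.
Next gap: 27 days. January 3, 2018 + 27 days = January 30, 2018.
Next gap: 30 days. January 30, 2018 + 30 days = March 1, 2018.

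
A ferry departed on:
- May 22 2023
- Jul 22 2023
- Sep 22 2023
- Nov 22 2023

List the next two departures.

Jan 22 2024, Mar 22 2024

The day-of-month is always 22 (61, 62, 61 days between events).
So this recurs on the 22nd of every 2 months.
Next: January 2024 → Jan 22 2024.
March 2024: Mar 22 2024.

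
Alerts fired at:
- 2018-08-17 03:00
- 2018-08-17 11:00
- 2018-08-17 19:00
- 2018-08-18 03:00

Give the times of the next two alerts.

The interval is a steady 8 hours (8, 8, 8).
2018-08-18 03:00 + 8 h = 2018-08-18 11:00.
2018-08-18 11:00 + 8 h = 2018-08-18 19:00.

2018-08-18 11:00, 2018-08-18 19:00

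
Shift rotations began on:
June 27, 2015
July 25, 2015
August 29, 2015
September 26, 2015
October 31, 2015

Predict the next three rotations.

These are Saturdays with 28, 35, 28, 35-day gaps.
Each is the final Saturday of its month — August 29, 2015 is past the 28th, so '4th Saturday' doesn't fit.
November 2015 ends with Saturday November 28, 2015.
December 2015 ends with Saturday December 26, 2015.
Last Saturday of January 2016: January 30, 2016.

November 28, 2015; December 26, 2015; January 30, 2016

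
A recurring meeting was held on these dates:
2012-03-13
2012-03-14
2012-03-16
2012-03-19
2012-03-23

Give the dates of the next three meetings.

Intervals are 1, 2, 3, 4 days — an arithmetic progression with common difference 1.
Next gap: 5 days. 2012-03-23 + 5 days = 2012-03-28.
Next gap: 6 days. 2012-03-28 + 6 days = 2012-04-03.
Next gap: 7 days. 2012-04-03 + 7 days = 2012-04-10.

2012-03-28, 2012-04-03, 2012-04-10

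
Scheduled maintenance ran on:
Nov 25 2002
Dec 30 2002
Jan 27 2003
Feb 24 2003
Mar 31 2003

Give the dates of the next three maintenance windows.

Apr 28 2003, May 26 2003, Jun 30 2003

These are Mondays with 35, 28, 28, 35-day gaps.
Each is the final Monday of its month — Dec 30 2002 is past the 28th, so '4th Monday' doesn't fit.
April 2003 ends with Monday Apr 28 2003.
Last Monday of May 2003: May 26 2003.
June 2003 ends with Monday Jun 30 2003.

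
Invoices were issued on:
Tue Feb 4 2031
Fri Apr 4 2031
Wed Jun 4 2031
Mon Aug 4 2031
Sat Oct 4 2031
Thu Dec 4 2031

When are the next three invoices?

Gaps: 59, 61, 61, 61, 61 days — not constant. Every event is on the 4th of the month.
Pattern: the 4th of every 2 months.
Next: February 2032 → Wed Feb 4 2032.
April 2032: Sun Apr 4 2032.
Next: June 2032 → Fri Jun 4 2032.

Wed Feb 4 2032, Sun Apr 4 2032, Fri Jun 4 2032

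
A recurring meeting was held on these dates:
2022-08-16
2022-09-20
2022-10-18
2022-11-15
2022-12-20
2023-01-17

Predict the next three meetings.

All dates are Tuesdays, 35, 28, 28, 35, 28 days apart.
Specifically, the 3rd Tuesday of each month.
3rd Tuesday of February 2023: 2023-02-21.
3rd Tuesday of March 2023: 2023-03-21.
3rd Tuesday of April 2023: 2023-04-18.

2023-02-21, 2023-03-21, 2023-04-18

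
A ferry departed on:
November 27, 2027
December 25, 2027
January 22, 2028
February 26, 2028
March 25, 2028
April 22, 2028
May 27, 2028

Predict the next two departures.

These are Saturdays at 28- or 35-day spacing (28, 28, 35, 28, 28, 35).
The pattern: 4th Saturday of the month.
4th Saturday of June 2028: June 24, 2028.
4th Saturday of July 2028: July 22, 2028.

June 24, 2028; July 22, 2028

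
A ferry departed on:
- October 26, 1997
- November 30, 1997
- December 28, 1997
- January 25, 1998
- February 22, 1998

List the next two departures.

These are Sundays with 35, 28, 28, 28-day gaps.
Each is the final Sunday of its month — November 30, 1997 is past the 28th, so '4th Sunday' doesn't fit.
March 1998 ends with Sunday March 29, 1998.
April 1998 ends with Sunday April 26, 1998.

March 29, 1998; April 26, 1998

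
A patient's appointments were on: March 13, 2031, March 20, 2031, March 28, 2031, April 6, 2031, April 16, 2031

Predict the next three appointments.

April 27, 2031; May 9, 2031; May 22, 2031

The spacing grows by 1 each time: 7, 8, 9, 10 days.
Next gap: 11 days. April 16, 2031 + 11 days = April 27, 2031.
Next gap: 12 days. April 27, 2031 + 12 days = May 9, 2031.
Next gap: 13 days. May 9, 2031 + 13 days = May 22, 2031.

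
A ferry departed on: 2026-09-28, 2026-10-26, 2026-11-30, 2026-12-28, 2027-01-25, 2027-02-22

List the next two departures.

2027-03-29, 2027-04-26

All Mondays; the gaps (28, 35, 28, 28, 28) vary with month length.
This is the last Monday of each month.
Last Monday of March 2027: 2027-03-29.
April 2027 ends with Monday 2027-04-26.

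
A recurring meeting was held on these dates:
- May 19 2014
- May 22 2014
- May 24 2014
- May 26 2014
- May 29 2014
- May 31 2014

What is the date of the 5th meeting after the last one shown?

Jun 12 2014

The gap pattern 3, 2, 2, 3, 2 repeats every 3 events.
These are the Mondays, Thursdays and Saturdays of each week.
Next Monday: Jun 2 2014.
Next Thursday: Jun 5 2014.
Next Saturday: Jun 7 2014.
The following Monday is Jun 9 2014.
Next Thursday: Jun 12 2014.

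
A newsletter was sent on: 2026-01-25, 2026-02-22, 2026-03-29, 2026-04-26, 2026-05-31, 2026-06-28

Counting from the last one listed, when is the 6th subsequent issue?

2026-12-27

All Sundays; the gaps (28, 35, 28, 35, 28) vary with month length.
This is the last Sunday of each month.
Last Sunday of July 2026: 2026-07-26.
Last Sunday of August 2026: 2026-08-30.
Last Sunday of September 2026: 2026-09-27.
Last Sunday of October 2026: 2026-10-25.
November 2026 ends with Sunday 2026-11-29.
December 2026 ends with Sunday 2026-12-27.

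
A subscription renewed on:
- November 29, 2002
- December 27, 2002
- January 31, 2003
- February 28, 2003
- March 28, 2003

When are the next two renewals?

April 25, 2003; May 30, 2003

These are Fridays with 28, 35, 28, 28-day gaps.
Each is the final Friday of its month — November 29, 2002 is past the 28th, so '4th Friday' doesn't fit.
April 2003 ends with Friday April 25, 2003.
Last Friday of May 2003: May 30, 2003.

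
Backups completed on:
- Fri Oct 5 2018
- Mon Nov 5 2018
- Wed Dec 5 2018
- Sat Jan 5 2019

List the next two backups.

Tue Feb 5 2019, Tue Mar 5 2019

The day-of-month is always 5 (31, 30, 31 days between events).
So this recurs on the 5th of each month.
Next: February 2019 → Tue Feb 5 2019.
March 2019: Tue Mar 5 2019.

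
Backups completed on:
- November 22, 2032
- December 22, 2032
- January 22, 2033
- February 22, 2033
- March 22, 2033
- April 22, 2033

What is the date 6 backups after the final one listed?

Gaps: 30, 31, 31, 28, 31 days — not constant. Every event is on the 22nd of the month.
Pattern: the 22nd of each month.
May 2033: May 22, 2033.
June 2033: June 22, 2033.
July 2033: July 22, 2033.
August 2033: August 22, 2033.
September 2033: September 22, 2033.
October 2033: October 22, 2033.

October 22, 2033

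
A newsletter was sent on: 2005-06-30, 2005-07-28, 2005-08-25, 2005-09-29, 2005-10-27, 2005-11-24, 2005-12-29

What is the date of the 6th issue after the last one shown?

2006-06-29

All Thursdays; the gaps (28, 28, 35, 28, 28, 35) vary with month length.
This is the last Thursday of each month.
Last Thursday of January 2006: 2006-01-26.
February 2006 ends with Thursday 2006-02-23.
March 2006 ends with Thursday 2006-03-30.
April 2006 ends with Thursday 2006-04-27.
Last Thursday of May 2006: 2006-05-25.
Last Thursday of June 2006: 2006-06-29.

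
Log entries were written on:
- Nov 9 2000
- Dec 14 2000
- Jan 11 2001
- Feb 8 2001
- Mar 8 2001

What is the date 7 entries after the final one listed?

Oct 11 2001

These are Thursdays at 28- or 35-day spacing (35, 28, 28, 28).
The pattern: 2nd Thursday of the month.
April 2001 — 2nd Thursday is Apr 12 2001.
May 2001 — 2nd Thursday is May 10 2001.
June 2001 — 2nd Thursday is Jun 14 2001.
2nd Thursday of July 2001: Jul 12 2001.
2nd Thursday of August 2001: Aug 9 2001.
2nd Thursday of September 2001: Sep 13 2001.
2nd Thursday of October 2001: Oct 11 2001.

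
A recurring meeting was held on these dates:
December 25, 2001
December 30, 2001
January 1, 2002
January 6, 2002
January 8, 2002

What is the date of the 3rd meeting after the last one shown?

Every event lands on a Tuesday or Sunday (gaps cycle 5, 2, 5, 2).
So the schedule is: every Tuesday and Sunday.
The following Sunday is January 13, 2002.
The following Tuesday is January 15, 2002.
Next Sunday: January 20, 2002.

January 20, 2002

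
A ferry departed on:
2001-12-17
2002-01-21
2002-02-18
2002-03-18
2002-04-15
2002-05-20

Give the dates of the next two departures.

These are Mondays at 28- or 35-day spacing (35, 28, 28, 28, 35).
The pattern: 3rd Monday of the month.
3rd Monday of June 2002: 2002-06-17.
July 2002 — 3rd Monday is 2002-07-15.

2002-06-17, 2002-07-15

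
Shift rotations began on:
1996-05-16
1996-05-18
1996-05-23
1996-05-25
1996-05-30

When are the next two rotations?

1996-06-01, 1996-06-06

Every event lands on a Thursday or Saturday (gaps cycle 2, 5, 2, 5).
So the schedule is: every Thursday and Saturday.
Next Saturday: 1996-06-01.
The following Thursday is 1996-06-06.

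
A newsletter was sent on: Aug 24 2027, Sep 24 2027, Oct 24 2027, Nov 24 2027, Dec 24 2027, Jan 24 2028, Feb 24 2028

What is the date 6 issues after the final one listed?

Gaps: 31, 30, 31, 30, 31, 31 days — not constant. Every event is on the 24th of the month.
Pattern: the 24th of each month.
Next: March 2028 → Mar 24 2028.
April 2028: Apr 24 2028.
May 2028: May 24 2028.
June 2028: Jun 24 2028.
Next: July 2028 → Jul 24 2028.
Next: August 2028 → Aug 24 2028.

Aug 24 2028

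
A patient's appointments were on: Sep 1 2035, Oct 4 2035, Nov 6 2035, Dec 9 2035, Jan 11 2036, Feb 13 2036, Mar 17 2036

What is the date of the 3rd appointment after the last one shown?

Jun 24 2036

The spacing is 33, 33, 33, 33, 33, 33 days — always 33 days.
Mar 17 2036 + 33 days = Apr 19 2036.
Apr 19 2036 + 33 days = May 22 2036.
May 22 2036 + 33 days = Jun 24 2036.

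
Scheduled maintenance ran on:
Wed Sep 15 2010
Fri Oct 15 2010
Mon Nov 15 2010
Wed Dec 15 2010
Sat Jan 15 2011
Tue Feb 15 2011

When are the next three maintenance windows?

Each date is the 15th; the gaps (30, 31, 30, 31, 31) track the month lengths.
The rule is the 15th of each month.
Next: March 2011 → Tue Mar 15 2011.
Next: April 2011 → Fri Apr 15 2011.
Next: May 2011 → Sun May 15 2011.

Tue Mar 15 2011, Fri Apr 15 2011, Sun May 15 2011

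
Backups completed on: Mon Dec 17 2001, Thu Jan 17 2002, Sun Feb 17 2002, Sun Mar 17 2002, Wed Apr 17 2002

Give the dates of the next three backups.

Fri May 17 2002, Mon Jun 17 2002, Wed Jul 17 2002

The day-of-month is always 17 (31, 31, 28, 31 days between events).
So this recurs on the 17th of each month.
May 2002: Fri May 17 2002.
June 2002: Mon Jun 17 2002.
July 2002: Wed Jul 17 2002.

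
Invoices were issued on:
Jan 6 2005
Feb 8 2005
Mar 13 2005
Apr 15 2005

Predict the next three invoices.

May 18 2005, Jun 20 2005, Jul 23 2005

Every event comes 33 days after the last (33, 33, 33).
Apr 15 2005 + 33 days = May 18 2005.
May 18 2005 + 33 days = Jun 20 2005.
Jun 20 2005 + 33 days = Jul 23 2005.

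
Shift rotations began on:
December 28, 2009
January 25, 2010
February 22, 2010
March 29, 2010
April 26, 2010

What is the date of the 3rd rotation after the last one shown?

These are Mondays with 28, 28, 35, 28-day gaps.
Each is the final Monday of its month — March 29, 2010 is past the 28th, so '4th Monday' doesn't fit.
Last Monday of May 2010: May 31, 2010.
June 2010 ends with Monday June 28, 2010.
July 2010 ends with Monday July 26, 2010.

July 26, 2010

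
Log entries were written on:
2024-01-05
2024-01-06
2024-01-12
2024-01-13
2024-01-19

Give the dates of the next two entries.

2024-01-20, 2024-01-26

Gaps: 1, 6, 1, 6 days — not constant, but cyclic with period 2.
The events fall on every Friday and Saturday.
The following Saturday is 2024-01-20.
Next Friday: 2024-01-26.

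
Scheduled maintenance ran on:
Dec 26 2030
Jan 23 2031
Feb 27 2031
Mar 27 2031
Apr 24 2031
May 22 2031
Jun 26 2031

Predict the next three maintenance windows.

All dates are Thursdays, 28, 35, 28, 28, 28, 35 days apart.
Specifically, the 4th Thursday of each month.
July 2031 — 4th Thursday is Jul 24 2031.
August 2031 — 4th Thursday is Aug 28 2031.
September 2031 — 4th Thursday is Sep 25 2031.

Jul 24 2031, Aug 28 2031, Sep 25 2031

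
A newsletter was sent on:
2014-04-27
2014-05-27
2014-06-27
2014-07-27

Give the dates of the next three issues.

Each date is the 27th; the gaps (30, 31, 30) track the month lengths.
The rule is the 27th of each month.
Next: August 2014 → 2014-08-27.
Next: September 2014 → 2014-09-27.
October 2014: 2014-10-27.

2014-08-27, 2014-09-27, 2014-10-27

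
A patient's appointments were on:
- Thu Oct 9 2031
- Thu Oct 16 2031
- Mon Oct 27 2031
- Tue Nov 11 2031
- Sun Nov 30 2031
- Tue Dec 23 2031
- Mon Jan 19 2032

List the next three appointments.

Thu Feb 19 2032, Thu Mar 25 2032, Mon May 3 2032

The spacing grows by 4 each time: 7, 11, 15, 19, 23, 27 days.
Next gap: 31 days. Mon Jan 19 2032 + 31 days = Thu Feb 19 2032.
Next gap: 35 days. Thu Feb 19 2032 + 35 days = Thu Mar 25 2032.
Next gap: 39 days. Thu Mar 25 2032 + 39 days = Mon May 3 2032.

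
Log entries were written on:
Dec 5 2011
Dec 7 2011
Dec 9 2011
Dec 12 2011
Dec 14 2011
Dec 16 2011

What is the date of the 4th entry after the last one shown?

Gaps: 2, 2, 3, 2, 2 days — not constant, but cyclic with period 3.
The events fall on every Monday, Wednesday and Friday.
The following Monday is Dec 19 2011.
The following Wednesday is Dec 21 2011.
Next Friday: Dec 23 2011.
Next Monday: Dec 26 2011.

Dec 26 2011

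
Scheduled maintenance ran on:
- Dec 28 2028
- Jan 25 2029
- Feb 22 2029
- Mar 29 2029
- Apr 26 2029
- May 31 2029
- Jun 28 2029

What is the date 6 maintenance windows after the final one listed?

Dec 27 2029

These are Thursdays with 28, 28, 35, 28, 35, 28-day gaps.
Each is the final Thursday of its month — Mar 29 2029 is past the 28th, so '4th Thursday' doesn't fit.
July 2029 ends with Thursday Jul 26 2029.
Last Thursday of August 2029: Aug 30 2029.
Last Thursday of September 2029: Sep 27 2029.
October 2029 ends with Thursday Oct 25 2029.
Last Thursday of November 2029: Nov 29 2029.
Last Thursday of December 2029: Dec 27 2029.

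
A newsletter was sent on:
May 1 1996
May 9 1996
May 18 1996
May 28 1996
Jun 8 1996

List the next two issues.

Jun 20 1996, Jul 3 1996

Gaps: 8, 9, 10, 11 days — each gap is 1 larger than the previous one.
Next gap: 12 days. Jun 8 1996 + 12 days = Jun 20 1996.
Next gap: 13 days. Jun 20 1996 + 13 days = Jul 3 1996.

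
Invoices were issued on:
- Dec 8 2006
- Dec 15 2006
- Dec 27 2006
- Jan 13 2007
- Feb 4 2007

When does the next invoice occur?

The spacing grows by 5 each time: 7, 12, 17, 22 days.
Next gap: 27 days. Feb 4 2007 + 27 days = Mar 3 2007.

Mar 3 2007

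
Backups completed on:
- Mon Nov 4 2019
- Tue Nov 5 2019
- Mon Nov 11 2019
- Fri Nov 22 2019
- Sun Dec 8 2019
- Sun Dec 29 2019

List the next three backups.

Gaps: 1, 6, 11, 16, 21 days — each gap is 5 larger than the previous one.
Next gap: 26 days. Sun Dec 29 2019 + 26 days = Fri Jan 24 2020.
Next gap: 31 days. Fri Jan 24 2020 + 31 days = Mon Feb 24 2020.
Next gap: 36 days. Mon Feb 24 2020 + 36 days = Tue Mar 31 2020.

Fri Jan 24 2020, Mon Feb 24 2020, Tue Mar 31 2020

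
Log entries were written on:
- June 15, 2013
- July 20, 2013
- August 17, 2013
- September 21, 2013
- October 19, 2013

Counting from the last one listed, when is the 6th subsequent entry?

These are Saturdays at 28- or 35-day spacing (35, 28, 35, 28).
The pattern: 3rd Saturday of the month.
November 2013 — 3rd Saturday is November 16, 2013.
3rd Saturday of December 2013: December 21, 2013.
3rd Saturday of January 2014: January 18, 2014.
February 2014 — 3rd Saturday is February 15, 2014.
3rd Saturday of March 2014: March 15, 2014.
3rd Saturday of April 2014: April 19, 2014.

April 19, 2014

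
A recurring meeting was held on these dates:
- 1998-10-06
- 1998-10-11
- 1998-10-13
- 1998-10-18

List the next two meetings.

1998-10-20, 1998-10-25

The gap pattern 5, 2, 5 repeats every 2 events.
These are the Tuesdays and Sundays of each week.
The following Tuesday is 1998-10-20.
Next Sunday: 1998-10-25.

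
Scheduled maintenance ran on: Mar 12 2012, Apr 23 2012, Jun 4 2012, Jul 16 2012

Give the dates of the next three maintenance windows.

Aug 27 2012, Oct 8 2012, Nov 19 2012

Every event comes 42 days after the last (42, 42, 42).
Jul 16 2012 + 42 days = Aug 27 2012.
Aug 27 2012 + 42 days = Oct 8 2012.
Oct 8 2012 + 42 days = Nov 19 2012.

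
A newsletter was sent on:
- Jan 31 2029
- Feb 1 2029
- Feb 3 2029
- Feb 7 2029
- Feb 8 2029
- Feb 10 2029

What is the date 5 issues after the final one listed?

Feb 22 2029

Every event lands on a Wednesday or Thursday or Saturday (gaps cycle 1, 2, 4, 1, 2).
So the schedule is: every Wednesday, Thursday and Saturday.
Next Wednesday: Feb 14 2029.
The following Thursday is Feb 15 2029.
The following Saturday is Feb 17 2029.
Next Wednesday: Feb 21 2029.
The following Thursday is Feb 22 2029.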